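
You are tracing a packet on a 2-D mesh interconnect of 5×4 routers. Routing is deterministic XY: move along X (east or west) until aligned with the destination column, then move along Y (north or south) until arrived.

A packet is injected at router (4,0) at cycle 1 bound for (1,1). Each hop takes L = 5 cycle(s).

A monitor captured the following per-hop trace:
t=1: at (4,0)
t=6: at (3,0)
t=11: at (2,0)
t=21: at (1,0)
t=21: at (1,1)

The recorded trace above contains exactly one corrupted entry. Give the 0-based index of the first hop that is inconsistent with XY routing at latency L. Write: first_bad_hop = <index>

first_bad_hop = 3

check 1→ d=(-1,0) cyc+5: ok
check 2→ d=(-1,0) cyc+5: ok
check 3→ d=(-1,0) cyc+10: BAD: Δcyc=10≠L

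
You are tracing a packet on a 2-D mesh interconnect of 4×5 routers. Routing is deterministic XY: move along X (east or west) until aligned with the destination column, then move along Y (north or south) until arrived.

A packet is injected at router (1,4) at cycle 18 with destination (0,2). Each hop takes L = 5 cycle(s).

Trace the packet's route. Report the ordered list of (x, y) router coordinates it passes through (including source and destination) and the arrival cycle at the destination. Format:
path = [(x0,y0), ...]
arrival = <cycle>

hop 0: (1,4) @ cyc 18
hop 1: (0,4) @ cyc 23  [W]
hop 2: (0,3) @ cyc 28  [S]
hop 3: (0,2) @ cyc 33  [S]

path = [(1,4), (0,4), (0,3), (0,2)]
arrival = 33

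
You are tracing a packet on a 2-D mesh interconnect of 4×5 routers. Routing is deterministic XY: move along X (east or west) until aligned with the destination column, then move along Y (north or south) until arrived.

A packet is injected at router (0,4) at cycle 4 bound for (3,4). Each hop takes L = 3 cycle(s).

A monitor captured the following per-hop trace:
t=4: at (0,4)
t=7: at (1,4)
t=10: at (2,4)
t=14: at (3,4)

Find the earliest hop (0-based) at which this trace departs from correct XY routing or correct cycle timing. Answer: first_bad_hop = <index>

  1: Δx=+1 Δy=+0 Δt=3 [ok]
  2: Δx=+1 Δy=+0 Δt=3 [ok]
  3: Δx=+1 Δy=+0 Δt=4 [BAD: Δcyc=4≠L]

first_bad_hop = 3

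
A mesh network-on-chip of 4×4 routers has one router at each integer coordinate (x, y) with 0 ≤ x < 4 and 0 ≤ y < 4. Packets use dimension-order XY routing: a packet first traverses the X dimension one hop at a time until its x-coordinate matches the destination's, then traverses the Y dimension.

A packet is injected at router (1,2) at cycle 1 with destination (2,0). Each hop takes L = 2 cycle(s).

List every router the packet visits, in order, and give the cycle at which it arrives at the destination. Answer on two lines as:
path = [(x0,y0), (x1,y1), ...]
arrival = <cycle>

hop 0: (1,2) @ cyc 1
hop 1: (2,2) @ cyc 3  [E]
hop 2: (2,1) @ cyc 5  [S]
hop 3: (2,0) @ cyc 7  [S]

path = [(1,2), (2,2), (2,1), (2,0)]
arrival = 7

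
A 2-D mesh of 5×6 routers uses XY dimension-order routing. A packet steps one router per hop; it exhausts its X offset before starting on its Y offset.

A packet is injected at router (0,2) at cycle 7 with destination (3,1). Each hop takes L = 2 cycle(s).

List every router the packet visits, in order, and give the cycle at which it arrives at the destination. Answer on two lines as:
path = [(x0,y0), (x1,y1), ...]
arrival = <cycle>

path = [(0,2), (1,2), (2,2), (3,2), (3,1)]
arrival = 15

[0] x=0 y=2 t=7
[1] x=1 y=2 t=9 →E
[2] x=2 y=2 t=11 →E
[3] x=3 y=2 t=13 →E
[4] x=3 y=1 t=15 →S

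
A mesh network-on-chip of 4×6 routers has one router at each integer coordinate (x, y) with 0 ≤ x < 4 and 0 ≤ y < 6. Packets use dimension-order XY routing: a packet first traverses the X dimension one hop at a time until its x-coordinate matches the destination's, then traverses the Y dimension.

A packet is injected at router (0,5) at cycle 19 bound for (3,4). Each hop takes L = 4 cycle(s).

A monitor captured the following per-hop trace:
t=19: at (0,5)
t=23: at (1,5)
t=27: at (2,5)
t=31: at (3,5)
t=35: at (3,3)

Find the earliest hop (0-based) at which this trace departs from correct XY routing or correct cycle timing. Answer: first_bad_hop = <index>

hop 1: step (+1,+0), +4 cyc — ok
hop 2: step (+1,+0), +4 cyc — ok
hop 3: step (+1,+0), +4 cyc — ok
hop 4: step (+0,-2), +4 cyc — BAD: non-unit step

first_bad_hop = 4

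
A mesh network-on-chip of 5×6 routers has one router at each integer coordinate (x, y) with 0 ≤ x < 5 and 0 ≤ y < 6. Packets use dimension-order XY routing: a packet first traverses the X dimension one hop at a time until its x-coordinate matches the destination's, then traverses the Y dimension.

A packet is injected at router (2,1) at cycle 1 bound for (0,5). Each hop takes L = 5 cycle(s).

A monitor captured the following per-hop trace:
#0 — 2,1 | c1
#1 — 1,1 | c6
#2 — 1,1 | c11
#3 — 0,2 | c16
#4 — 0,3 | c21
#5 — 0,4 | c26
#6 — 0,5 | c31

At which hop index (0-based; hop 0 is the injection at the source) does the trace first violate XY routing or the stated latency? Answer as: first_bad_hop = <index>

check 1→ d=(-1,0) cyc+5: ok
check 2→ d=(0,0) cyc+5: BAD: non-unit step

first_bad_hop = 2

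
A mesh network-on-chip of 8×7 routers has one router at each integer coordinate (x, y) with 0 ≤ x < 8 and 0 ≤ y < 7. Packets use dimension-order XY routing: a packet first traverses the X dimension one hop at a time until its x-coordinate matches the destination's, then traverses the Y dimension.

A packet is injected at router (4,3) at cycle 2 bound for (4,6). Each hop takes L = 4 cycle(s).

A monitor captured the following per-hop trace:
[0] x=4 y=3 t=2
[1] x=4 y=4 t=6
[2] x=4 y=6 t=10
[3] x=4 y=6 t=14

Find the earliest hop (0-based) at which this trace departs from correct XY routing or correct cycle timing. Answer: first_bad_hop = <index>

first_bad_hop = 2

  1: Δx=+0 Δy=+1 Δt=4 [ok]
  2: Δx=+0 Δy=+2 Δt=4 [BAD: non-unit step]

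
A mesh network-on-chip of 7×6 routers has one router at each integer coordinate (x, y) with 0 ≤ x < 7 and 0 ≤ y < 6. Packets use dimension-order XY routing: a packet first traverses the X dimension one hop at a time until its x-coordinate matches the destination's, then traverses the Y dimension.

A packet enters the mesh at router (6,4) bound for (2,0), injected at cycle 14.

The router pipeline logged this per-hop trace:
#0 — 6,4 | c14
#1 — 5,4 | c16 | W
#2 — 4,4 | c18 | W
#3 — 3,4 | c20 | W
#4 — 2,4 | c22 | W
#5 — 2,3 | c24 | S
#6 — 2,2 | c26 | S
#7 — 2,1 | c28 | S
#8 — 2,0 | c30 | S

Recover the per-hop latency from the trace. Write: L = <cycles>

L = 2

From hop 0 (14) to hop 1 (16): +2 cycles.
Per-hop latency L = Δcyc = 2.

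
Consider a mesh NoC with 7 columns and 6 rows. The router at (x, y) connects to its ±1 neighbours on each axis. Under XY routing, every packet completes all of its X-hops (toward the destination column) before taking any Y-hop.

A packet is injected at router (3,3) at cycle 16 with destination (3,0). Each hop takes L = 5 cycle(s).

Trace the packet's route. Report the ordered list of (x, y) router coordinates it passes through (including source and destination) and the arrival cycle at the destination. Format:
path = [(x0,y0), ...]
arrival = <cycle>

  0. router=(3,3) cycle=16 (inject)
  1. router=(3,2) cycle=21 dir=S
  2. router=(3,1) cycle=26 dir=S
  3. router=(3,0) cycle=31 dir=S

path = [(3,3), (3,2), (3,1), (3,0)]
arrival = 31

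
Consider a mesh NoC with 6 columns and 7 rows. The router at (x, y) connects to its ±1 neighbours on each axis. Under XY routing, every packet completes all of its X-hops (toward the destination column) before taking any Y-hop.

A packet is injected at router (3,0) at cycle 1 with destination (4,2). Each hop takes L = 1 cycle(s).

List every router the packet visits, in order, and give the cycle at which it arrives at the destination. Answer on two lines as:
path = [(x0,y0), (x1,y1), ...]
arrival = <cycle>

[0] x=3 y=0 t=1
[1] x=4 y=0 t=2 →E
[2] x=4 y=1 t=3 →N
[3] x=4 y=2 t=4 →N

path = [(3,0), (4,0), (4,1), (4,2)]
arrival = 4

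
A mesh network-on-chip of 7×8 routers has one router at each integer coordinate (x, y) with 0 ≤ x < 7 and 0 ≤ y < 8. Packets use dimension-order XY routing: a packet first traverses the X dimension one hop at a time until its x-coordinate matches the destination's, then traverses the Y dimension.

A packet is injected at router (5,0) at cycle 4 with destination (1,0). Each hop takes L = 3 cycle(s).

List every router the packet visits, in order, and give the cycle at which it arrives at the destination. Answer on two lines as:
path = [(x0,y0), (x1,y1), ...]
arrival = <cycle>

[0] x=5 y=0 t=4
[1] x=4 y=0 t=7 →W
[2] x=3 y=0 t=10 →W
[3] x=2 y=0 t=13 →W
[4] x=1 y=0 t=16 →W

path = [(5,0), (4,0), (3,0), (2,0), (1,0)]
arrival = 16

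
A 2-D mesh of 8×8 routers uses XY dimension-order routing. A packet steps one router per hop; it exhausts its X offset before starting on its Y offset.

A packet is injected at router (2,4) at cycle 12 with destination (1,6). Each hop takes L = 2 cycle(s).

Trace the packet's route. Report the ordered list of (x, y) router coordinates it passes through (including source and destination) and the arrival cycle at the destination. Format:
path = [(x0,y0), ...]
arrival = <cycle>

src (2,4)  cyc=12
W→(1,4)  cyc=14
N→(1,5)  cyc=16
N→(1,6)  cyc=18

path = [(2,4), (1,4), (1,5), (1,6)]
arrival = 18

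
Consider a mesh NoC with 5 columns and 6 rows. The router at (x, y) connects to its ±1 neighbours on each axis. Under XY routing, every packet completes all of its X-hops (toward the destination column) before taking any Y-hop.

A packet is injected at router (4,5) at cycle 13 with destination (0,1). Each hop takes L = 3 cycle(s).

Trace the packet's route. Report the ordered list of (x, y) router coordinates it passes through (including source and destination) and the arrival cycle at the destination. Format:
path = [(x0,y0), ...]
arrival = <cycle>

path = [(4,5), (3,5), (2,5), (1,5), (0,5), (0,4), (0,3), (0,2), (0,1)]
arrival = 37

#0 — 4,5 | c13
#1 — 3,5 | c16 | W
#2 — 2,5 | c19 | W
#3 — 1,5 | c22 | W
#4 — 0,5 | c25 | W
#5 — 0,4 | c28 | S
#6 — 0,3 | c31 | S
#7 — 0,2 | c34 | S
#8 — 0,1 | c37 | S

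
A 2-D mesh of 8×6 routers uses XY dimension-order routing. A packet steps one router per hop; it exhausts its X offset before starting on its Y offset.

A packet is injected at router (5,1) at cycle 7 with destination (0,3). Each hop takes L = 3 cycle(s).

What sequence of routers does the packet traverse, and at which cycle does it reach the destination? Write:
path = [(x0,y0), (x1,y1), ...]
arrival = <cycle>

path = [(5,1), (4,1), (3,1), (2,1), (1,1), (0,1), (0,2), (0,3)]
arrival = 28

src (5,1)  cyc=7
W→(4,1)  cyc=10
W→(3,1)  cyc=13
W→(2,1)  cyc=16
W→(1,1)  cyc=19
W→(0,1)  cyc=22
N→(0,2)  cyc=25
N→(0,3)  cyc=28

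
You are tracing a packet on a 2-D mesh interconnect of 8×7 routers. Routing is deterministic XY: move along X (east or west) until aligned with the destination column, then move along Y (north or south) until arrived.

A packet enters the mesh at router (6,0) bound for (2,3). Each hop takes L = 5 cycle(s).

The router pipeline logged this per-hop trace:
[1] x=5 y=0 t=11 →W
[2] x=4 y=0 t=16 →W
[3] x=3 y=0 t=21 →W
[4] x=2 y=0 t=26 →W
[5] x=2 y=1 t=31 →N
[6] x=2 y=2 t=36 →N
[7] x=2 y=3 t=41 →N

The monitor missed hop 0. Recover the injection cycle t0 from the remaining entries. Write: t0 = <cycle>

t0 = 6

cyc[1] = 11 and cyc[k] = t0 + k·L for every k.
Therefore t0 = 11 − L = 6.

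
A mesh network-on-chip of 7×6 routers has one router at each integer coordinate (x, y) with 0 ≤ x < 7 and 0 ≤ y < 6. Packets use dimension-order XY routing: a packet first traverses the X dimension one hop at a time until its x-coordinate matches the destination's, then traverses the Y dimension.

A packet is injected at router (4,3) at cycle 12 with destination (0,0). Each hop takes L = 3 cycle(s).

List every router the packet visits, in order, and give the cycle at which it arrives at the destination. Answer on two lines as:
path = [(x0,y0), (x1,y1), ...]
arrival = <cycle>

  0. router=(4,3) cycle=12 (inject)
  1. router=(3,3) cycle=15 dir=W
  2. router=(2,3) cycle=18 dir=W
  3. router=(1,3) cycle=21 dir=W
  4. router=(0,3) cycle=24 dir=W
  5. router=(0,2) cycle=27 dir=S
  6. router=(0,1) cycle=30 dir=S
  7. router=(0,0) cycle=33 dir=S

path = [(4,3), (3,3), (2,3), (1,3), (0,3), (0,2), (0,1), (0,0)]
arrival = 33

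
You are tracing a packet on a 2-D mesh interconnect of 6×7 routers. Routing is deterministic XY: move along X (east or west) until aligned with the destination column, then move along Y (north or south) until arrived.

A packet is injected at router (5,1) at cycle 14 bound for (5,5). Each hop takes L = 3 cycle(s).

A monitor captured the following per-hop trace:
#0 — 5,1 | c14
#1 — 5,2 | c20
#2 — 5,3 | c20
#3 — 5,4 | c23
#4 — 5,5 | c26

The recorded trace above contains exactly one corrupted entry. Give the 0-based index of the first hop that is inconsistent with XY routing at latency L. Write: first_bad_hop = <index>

first_bad_hop = 1

[1] (+0,+1) / 6c ⇒ BAD: Δcyc=6≠L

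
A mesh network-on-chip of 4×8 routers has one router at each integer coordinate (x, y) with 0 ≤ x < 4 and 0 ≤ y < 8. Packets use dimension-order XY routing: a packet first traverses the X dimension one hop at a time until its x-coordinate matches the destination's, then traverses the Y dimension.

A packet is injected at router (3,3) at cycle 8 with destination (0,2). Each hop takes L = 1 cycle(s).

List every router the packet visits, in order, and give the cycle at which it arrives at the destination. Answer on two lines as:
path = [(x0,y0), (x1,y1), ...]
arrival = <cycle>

path = [(3,3), (2,3), (1,3), (0,3), (0,2)]
arrival = 12

[0] x=3 y=3 t=8
[1] x=2 y=3 t=9 →W
[2] x=1 y=3 t=10 →W
[3] x=0 y=3 t=11 →W
[4] x=0 y=2 t=12 →S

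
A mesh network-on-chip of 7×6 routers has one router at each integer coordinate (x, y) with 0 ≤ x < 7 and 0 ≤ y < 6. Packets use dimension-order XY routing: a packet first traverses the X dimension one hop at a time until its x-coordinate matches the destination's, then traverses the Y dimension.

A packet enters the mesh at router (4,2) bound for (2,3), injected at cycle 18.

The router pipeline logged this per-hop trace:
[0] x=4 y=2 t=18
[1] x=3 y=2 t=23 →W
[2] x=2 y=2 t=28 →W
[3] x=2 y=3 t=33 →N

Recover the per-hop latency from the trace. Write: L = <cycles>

Between hops 0 and 1 the cycle counter advances 23 − 18 = 5.
One hop costs L cycles, so L = 5.

L = 5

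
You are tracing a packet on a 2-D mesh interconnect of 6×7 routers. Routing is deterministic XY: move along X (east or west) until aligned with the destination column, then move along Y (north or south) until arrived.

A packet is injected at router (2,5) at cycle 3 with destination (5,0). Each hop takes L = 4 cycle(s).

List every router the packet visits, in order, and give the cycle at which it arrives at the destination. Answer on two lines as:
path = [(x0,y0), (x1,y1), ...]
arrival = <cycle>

path = [(2,5), (3,5), (4,5), (5,5), (5,4), (5,3), (5,2), (5,1), (5,0)]
arrival = 35

t=3: at (2,5)
t=7: at (3,5) after E
t=11: at (4,5) after E
t=15: at (5,5) after E
t=19: at (5,4) after S
t=23: at (5,3) after S
t=27: at (5,2) after S
t=31: at (5,1) after S
t=35: at (5,0) after S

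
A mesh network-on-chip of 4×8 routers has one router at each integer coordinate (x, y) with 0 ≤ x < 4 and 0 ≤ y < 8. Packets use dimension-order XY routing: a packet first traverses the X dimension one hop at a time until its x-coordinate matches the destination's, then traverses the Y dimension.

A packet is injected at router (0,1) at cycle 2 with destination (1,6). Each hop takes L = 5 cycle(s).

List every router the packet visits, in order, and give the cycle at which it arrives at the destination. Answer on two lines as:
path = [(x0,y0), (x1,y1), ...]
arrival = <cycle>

path = [(0,1), (1,1), (1,2), (1,3), (1,4), (1,5), (1,6)]
arrival = 32

hop 0: (0,1) @ cyc 2
hop 1: (1,1) @ cyc 7  [E]
hop 2: (1,2) @ cyc 12  [N]
hop 3: (1,3) @ cyc 17  [N]
hop 4: (1,4) @ cyc 22  [N]
hop 5: (1,5) @ cyc 27  [N]
hop 6: (1,6) @ cyc 32  [N]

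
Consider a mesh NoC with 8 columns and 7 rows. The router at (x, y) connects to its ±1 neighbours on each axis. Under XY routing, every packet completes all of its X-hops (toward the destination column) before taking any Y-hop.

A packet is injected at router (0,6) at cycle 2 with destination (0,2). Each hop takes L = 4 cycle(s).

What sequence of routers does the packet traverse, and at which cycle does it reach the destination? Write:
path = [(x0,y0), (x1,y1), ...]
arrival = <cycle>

src (0,6)  cyc=2
S→(0,5)  cyc=6
S→(0,4)  cyc=10
S→(0,3)  cyc=14
S→(0,2)  cyc=18

path = [(0,6), (0,5), (0,4), (0,3), (0,2)]
arrival = 18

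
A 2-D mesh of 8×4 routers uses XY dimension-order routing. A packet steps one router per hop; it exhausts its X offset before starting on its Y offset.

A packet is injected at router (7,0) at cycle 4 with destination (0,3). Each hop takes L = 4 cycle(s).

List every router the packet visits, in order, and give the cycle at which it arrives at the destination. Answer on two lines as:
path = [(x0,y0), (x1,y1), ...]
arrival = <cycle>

path = [(7,0), (6,0), (5,0), (4,0), (3,0), (2,0), (1,0), (0,0), (0,1), (0,2), (0,3)]
arrival = 44

hop 0: (7,0) @ cyc 4
hop 1: (6,0) @ cyc 8  [W]
hop 2: (5,0) @ cyc 12  [W]
hop 3: (4,0) @ cyc 16  [W]
hop 4: (3,0) @ cyc 20  [W]
hop 5: (2,0) @ cyc 24  [W]
hop 6: (1,0) @ cyc 28  [W]
hop 7: (0,0) @ cyc 32  [W]
hop 8: (0,1) @ cyc 36  [N]
hop 9: (0,2) @ cyc 40  [N]
hop 10: (0,3) @ cyc 44  [N]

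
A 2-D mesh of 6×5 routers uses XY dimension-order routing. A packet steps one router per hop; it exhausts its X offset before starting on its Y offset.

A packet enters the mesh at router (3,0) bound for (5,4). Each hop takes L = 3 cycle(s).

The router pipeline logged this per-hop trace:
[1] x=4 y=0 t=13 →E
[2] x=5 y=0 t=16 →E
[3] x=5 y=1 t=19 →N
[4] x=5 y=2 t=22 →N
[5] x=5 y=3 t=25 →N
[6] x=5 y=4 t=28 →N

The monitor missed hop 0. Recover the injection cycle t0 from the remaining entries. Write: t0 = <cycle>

Hop 1 reached at cycle 13; hop k is at t0 + k·L.
Subtract one hop: t0 = 13 − 3 = 10.

t0 = 10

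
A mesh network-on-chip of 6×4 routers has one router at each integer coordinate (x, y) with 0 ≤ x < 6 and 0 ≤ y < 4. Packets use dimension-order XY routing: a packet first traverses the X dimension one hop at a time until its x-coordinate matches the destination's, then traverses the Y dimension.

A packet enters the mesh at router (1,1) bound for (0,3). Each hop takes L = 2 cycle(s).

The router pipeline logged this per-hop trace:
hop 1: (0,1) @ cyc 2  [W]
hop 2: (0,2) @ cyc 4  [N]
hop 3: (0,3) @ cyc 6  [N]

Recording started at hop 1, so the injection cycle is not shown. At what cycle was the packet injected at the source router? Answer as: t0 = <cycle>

cyc[1] = 2 and cyc[k] = t0 + k·L for every k.
So t0 = 2 − 1·2 = 0.

t0 = 0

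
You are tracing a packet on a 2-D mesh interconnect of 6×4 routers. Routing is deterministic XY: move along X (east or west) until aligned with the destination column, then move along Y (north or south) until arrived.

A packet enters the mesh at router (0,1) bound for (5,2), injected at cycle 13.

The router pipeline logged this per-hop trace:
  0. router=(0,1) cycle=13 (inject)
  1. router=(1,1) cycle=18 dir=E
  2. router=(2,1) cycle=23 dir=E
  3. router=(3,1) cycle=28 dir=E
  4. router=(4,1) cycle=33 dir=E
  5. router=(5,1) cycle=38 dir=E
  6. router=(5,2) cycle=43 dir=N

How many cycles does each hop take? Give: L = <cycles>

L = 5

cyc[1] − cyc[0] = 18 − 13 = 5.
One hop costs L cycles, so L = 5.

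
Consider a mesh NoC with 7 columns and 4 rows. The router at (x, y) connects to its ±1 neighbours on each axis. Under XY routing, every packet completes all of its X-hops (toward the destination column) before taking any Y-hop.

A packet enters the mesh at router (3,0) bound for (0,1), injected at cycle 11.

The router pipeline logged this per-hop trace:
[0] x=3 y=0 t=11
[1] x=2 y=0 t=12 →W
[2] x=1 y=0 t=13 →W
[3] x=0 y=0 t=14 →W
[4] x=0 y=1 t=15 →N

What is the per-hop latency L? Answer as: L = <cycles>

Between hops 0 and 1 the cycle counter advances 12 − 11 = 1.
Per-hop latency L = Δcyc = 1.

L = 1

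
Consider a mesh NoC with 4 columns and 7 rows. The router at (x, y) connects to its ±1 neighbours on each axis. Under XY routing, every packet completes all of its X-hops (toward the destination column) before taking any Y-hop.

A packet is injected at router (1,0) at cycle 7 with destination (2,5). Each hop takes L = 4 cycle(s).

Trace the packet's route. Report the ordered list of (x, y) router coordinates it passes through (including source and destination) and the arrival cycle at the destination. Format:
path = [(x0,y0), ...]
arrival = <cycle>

src (1,0)  cyc=7
E→(2,0)  cyc=11
N→(2,1)  cyc=15
N→(2,2)  cyc=19
N→(2,3)  cyc=23
N→(2,4)  cyc=27
N→(2,5)  cyc=31

path = [(1,0), (2,0), (2,1), (2,2), (2,3), (2,4), (2,5)]
arrival = 31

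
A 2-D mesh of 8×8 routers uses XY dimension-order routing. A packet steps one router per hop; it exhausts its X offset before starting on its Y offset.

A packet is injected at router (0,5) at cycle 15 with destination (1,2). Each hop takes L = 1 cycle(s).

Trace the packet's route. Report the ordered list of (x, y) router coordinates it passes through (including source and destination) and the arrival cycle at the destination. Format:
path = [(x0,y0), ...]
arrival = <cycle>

path = [(0,5), (1,5), (1,4), (1,3), (1,2)]
arrival = 19

hop 0: (0,5) @ cyc 15
hop 1: (1,5) @ cyc 16  [E]
hop 2: (1,4) @ cyc 17  [S]
hop 3: (1,3) @ cyc 18  [S]
hop 4: (1,2) @ cyc 19  [S]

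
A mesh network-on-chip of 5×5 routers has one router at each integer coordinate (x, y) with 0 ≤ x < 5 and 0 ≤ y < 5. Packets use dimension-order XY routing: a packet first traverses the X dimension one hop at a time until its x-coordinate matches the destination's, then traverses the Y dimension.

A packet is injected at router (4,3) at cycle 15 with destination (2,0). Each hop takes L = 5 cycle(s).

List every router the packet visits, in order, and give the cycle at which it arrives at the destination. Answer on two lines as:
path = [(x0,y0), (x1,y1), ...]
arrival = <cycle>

path = [(4,3), (3,3), (2,3), (2,2), (2,1), (2,0)]
arrival = 40

[0] x=4 y=3 t=15
[1] x=3 y=3 t=20 →W
[2] x=2 y=3 t=25 →W
[3] x=2 y=2 t=30 →S
[4] x=2 y=1 t=35 →S
[5] x=2 y=0 t=40 →S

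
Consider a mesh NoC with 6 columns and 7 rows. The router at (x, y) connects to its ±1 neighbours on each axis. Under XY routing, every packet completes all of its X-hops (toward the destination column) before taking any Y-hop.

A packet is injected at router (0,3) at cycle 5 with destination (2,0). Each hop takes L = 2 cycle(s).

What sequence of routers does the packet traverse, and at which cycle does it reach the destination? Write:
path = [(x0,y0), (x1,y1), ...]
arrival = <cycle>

src (0,3)  cyc=5
E→(1,3)  cyc=7
E→(2,3)  cyc=9
S→(2,2)  cyc=11
S→(2,1)  cyc=13
S→(2,0)  cyc=15

path = [(0,3), (1,3), (2,3), (2,2), (2,1), (2,0)]
arrival = 15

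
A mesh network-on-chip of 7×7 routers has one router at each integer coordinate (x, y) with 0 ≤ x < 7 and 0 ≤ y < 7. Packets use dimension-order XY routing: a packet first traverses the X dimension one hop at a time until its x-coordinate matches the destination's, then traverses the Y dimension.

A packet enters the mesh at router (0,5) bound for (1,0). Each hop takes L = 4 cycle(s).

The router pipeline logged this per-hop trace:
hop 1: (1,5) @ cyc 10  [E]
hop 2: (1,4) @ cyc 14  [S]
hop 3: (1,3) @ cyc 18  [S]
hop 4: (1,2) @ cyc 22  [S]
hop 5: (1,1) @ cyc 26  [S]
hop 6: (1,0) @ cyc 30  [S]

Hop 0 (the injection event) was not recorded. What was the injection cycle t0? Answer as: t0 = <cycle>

t0 = 6

At hop 1 the cycle is 10; in general cyc_k = t0 + kL.
Subtract one hop: t0 = 10 − 4 = 6.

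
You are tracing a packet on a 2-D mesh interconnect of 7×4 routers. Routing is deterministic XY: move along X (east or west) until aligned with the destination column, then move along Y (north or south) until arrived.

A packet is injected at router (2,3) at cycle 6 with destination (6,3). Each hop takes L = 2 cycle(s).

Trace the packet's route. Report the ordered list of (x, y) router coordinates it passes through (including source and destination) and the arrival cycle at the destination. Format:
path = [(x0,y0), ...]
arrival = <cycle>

path = [(2,3), (3,3), (4,3), (5,3), (6,3)]
arrival = 14

hop 0: (2,3) @ cyc 6
hop 1: (3,3) @ cyc 8  [E]
hop 2: (4,3) @ cyc 10  [E]
hop 3: (5,3) @ cyc 12  [E]
hop 4: (6,3) @ cyc 14  [E]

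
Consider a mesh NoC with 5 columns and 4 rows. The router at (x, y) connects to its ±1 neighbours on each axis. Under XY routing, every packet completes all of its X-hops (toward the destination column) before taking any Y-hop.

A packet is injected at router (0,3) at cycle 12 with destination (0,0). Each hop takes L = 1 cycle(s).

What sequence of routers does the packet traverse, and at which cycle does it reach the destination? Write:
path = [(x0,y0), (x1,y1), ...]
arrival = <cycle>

  0. router=(0,3) cycle=12 (inject)
  1. router=(0,2) cycle=13 dir=S
  2. router=(0,1) cycle=14 dir=S
  3. router=(0,0) cycle=15 dir=S

path = [(0,3), (0,2), (0,1), (0,0)]
arrival = 15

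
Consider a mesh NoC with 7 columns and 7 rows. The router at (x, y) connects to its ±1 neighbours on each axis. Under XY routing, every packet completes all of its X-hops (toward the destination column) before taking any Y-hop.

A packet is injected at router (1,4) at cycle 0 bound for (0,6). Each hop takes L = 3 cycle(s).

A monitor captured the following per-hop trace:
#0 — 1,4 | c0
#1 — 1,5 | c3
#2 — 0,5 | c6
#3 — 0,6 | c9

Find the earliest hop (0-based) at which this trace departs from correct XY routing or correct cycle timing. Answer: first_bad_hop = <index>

first_bad_hop = 1

check 1→ d=(0,1) cyc+3: BAD: Y-move but x=1≠0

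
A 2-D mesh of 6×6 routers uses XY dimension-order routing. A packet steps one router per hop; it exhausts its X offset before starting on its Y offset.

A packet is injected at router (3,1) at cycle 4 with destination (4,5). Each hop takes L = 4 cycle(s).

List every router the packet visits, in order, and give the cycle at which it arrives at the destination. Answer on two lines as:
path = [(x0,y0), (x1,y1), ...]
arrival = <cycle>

t=4: at (3,1)
t=8: at (4,1) after E
t=12: at (4,2) after N
t=16: at (4,3) after N
t=20: at (4,4) after N
t=24: at (4,5) after N

path = [(3,1), (4,1), (4,2), (4,3), (4,4), (4,5)]
arrival = 24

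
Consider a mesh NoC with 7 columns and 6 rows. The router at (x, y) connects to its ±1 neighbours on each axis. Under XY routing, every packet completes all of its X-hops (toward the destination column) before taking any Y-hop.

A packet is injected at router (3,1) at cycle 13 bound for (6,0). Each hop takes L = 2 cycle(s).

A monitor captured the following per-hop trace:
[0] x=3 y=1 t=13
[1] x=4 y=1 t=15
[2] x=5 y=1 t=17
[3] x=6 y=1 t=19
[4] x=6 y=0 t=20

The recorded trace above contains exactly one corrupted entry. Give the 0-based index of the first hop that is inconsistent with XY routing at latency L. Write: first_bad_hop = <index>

first_bad_hop = 4

[1] (+1,+0) / 2c ⇒ ok
[2] (+1,+0) / 2c ⇒ ok
[3] (+1,+0) / 2c ⇒ ok
[4] (+0,-1) / 1c ⇒ BAD: Δcyc=1≠L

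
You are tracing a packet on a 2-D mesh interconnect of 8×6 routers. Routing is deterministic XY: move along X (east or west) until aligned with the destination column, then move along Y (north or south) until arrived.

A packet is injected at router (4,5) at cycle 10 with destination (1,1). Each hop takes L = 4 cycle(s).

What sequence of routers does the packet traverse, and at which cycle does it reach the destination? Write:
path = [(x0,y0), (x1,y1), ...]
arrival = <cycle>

#0 — 4,5 | c10
#1 — 3,5 | c14 | W
#2 — 2,5 | c18 | W
#3 — 1,5 | c22 | W
#4 — 1,4 | c26 | S
#5 — 1,3 | c30 | S
#6 — 1,2 | c34 | S
#7 — 1,1 | c38 | S

path = [(4,5), (3,5), (2,5), (1,5), (1,4), (1,3), (1,2), (1,1)]
arrival = 38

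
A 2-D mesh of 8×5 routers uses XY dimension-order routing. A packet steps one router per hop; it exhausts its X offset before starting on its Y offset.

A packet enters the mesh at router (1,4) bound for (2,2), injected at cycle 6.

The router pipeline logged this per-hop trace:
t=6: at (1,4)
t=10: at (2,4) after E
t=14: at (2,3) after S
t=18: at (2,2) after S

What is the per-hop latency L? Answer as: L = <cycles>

Between hops 0 and 1 the cycle counter advances 10 − 6 = 4.
One hop costs L cycles, so L = 4.

L = 4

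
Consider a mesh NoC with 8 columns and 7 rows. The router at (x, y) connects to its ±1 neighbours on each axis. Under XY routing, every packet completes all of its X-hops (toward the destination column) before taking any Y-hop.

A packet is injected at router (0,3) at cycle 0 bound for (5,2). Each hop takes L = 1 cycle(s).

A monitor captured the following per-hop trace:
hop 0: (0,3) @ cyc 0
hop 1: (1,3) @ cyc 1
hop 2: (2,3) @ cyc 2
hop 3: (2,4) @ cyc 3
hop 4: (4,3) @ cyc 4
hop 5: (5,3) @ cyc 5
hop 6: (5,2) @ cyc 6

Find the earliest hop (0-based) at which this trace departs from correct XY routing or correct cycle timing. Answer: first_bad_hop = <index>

first_bad_hop = 3

check 1→ d=(1,0) cyc+1: ok
check 2→ d=(1,0) cyc+1: ok
check 3→ d=(0,1) cyc+1: BAD: Y-move but x=2≠5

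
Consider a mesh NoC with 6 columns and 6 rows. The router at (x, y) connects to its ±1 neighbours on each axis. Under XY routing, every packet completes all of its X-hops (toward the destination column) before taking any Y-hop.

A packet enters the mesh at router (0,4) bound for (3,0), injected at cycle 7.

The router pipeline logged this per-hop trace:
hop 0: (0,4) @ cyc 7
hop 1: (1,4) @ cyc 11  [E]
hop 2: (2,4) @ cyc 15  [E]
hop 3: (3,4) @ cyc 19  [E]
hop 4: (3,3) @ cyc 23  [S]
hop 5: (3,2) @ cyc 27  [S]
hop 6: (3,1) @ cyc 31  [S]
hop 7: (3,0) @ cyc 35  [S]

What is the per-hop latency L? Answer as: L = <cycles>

cyc[1] − cyc[0] = 11 − 7 = 4.
One hop costs L cycles, so L = 4.

L = 4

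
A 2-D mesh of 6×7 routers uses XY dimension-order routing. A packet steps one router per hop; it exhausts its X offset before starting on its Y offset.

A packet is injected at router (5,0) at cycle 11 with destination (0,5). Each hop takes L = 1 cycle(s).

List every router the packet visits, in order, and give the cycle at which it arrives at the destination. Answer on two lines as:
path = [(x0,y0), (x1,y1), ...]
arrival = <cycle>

path = [(5,0), (4,0), (3,0), (2,0), (1,0), (0,0), (0,1), (0,2), (0,3), (0,4), (0,5)]
arrival = 21

t=11: at (5,0)
t=12: at (4,0) after W
t=13: at (3,0) after W
t=14: at (2,0) after W
t=15: at (1,0) after W
t=16: at (0,0) after W
t=17: at (0,1) after N
t=18: at (0,2) after N
t=19: at (0,3) after N
t=20: at (0,4) after N
t=21: at (0,5) after N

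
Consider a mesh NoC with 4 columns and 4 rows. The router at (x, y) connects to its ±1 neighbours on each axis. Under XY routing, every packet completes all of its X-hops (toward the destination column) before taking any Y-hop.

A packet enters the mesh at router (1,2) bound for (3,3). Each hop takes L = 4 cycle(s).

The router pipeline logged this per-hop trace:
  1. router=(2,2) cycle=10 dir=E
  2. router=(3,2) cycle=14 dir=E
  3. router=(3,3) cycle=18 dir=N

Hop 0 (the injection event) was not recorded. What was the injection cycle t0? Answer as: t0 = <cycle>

The first recorded entry is hop 1 at cycle 10.
So t0 = 10 − 1·4 = 6.

t0 = 6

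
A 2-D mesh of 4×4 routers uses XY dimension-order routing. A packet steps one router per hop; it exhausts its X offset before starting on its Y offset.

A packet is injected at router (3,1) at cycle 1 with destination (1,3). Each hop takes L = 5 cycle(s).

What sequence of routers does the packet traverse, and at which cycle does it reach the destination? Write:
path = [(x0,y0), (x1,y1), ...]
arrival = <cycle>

src (3,1)  cyc=1
W→(2,1)  cyc=6
W→(1,1)  cyc=11
N→(1,2)  cyc=16
N→(1,3)  cyc=21

path = [(3,1), (2,1), (1,1), (1,2), (1,3)]
arrival = 21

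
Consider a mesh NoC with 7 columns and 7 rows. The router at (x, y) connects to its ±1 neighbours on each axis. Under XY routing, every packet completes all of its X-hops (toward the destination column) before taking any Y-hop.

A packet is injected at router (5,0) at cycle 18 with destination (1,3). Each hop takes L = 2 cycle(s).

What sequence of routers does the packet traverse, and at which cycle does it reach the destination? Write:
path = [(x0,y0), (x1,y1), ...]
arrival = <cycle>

path = [(5,0), (4,0), (3,0), (2,0), (1,0), (1,1), (1,2), (1,3)]
arrival = 32

t=18: at (5,0)
t=20: at (4,0) after W
t=22: at (3,0) after W
t=24: at (2,0) after W
t=26: at (1,0) after W
t=28: at (1,1) after N
t=30: at (1,2) after N
t=32: at (1,3) after N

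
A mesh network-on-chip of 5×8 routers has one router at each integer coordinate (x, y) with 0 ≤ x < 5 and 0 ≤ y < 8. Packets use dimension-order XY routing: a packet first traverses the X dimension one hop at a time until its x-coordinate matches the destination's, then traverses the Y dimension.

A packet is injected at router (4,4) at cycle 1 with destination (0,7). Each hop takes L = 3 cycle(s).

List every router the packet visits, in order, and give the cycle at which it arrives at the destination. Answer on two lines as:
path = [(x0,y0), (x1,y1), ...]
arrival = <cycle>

path = [(4,4), (3,4), (2,4), (1,4), (0,4), (0,5), (0,6), (0,7)]
arrival = 22

hop 0: (4,4) @ cyc 1
hop 1: (3,4) @ cyc 4  [W]
hop 2: (2,4) @ cyc 7  [W]
hop 3: (1,4) @ cyc 10  [W]
hop 4: (0,4) @ cyc 13  [W]
hop 5: (0,5) @ cyc 16  [N]
hop 6: (0,6) @ cyc 19  [N]
hop 7: (0,7) @ cyc 22  [N]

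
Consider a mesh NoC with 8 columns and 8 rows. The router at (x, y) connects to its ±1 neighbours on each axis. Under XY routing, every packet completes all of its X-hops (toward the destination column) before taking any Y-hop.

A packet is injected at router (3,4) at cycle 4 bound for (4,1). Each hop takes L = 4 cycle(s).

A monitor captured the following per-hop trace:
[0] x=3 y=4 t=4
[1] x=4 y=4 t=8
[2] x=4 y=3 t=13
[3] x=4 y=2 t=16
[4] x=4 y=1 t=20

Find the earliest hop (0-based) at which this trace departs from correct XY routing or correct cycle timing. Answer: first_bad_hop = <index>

check 1→ d=(1,0) cyc+4: ok
check 2→ d=(0,-1) cyc+5: BAD: Δcyc=5≠L

first_bad_hop = 2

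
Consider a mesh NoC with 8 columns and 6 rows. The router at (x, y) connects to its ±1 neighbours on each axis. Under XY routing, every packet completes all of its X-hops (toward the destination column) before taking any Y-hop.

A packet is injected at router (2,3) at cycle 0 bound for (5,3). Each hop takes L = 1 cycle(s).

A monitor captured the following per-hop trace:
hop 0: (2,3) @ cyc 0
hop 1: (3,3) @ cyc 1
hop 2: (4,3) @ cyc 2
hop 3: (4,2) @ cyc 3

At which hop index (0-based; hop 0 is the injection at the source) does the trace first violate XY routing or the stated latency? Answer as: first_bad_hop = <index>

[1] (+1,+0) / 1c ⇒ ok
[2] (+1,+0) / 1c ⇒ ok
[3] (+0,-1) / 1c ⇒ BAD: Y-move but x=4≠5

first_bad_hop = 3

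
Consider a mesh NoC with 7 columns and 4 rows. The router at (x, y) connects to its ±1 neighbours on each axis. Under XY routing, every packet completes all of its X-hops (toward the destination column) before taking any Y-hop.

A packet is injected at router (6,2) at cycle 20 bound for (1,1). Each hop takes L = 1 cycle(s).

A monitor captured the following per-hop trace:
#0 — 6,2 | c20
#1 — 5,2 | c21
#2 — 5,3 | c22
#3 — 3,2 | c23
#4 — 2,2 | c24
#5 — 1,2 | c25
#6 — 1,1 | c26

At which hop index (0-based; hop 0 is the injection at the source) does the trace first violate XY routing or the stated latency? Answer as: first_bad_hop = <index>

first_bad_hop = 2

check 1→ d=(-1,0) cyc+1: ok
check 2→ d=(0,1) cyc+1: BAD: Y-move but x=5≠1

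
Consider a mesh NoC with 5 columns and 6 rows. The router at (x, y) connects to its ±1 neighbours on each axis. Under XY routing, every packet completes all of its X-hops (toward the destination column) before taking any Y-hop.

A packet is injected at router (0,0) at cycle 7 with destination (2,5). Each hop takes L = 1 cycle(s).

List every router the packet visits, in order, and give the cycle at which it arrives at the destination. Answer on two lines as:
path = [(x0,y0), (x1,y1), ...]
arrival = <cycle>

src (0,0)  cyc=7
E→(1,0)  cyc=8
E→(2,0)  cyc=9
N→(2,1)  cyc=10
N→(2,2)  cyc=11
N→(2,3)  cyc=12
N→(2,4)  cyc=13
N→(2,5)  cyc=14

path = [(0,0), (1,0), (2,0), (2,1), (2,2), (2,3), (2,4), (2,5)]
arrival = 14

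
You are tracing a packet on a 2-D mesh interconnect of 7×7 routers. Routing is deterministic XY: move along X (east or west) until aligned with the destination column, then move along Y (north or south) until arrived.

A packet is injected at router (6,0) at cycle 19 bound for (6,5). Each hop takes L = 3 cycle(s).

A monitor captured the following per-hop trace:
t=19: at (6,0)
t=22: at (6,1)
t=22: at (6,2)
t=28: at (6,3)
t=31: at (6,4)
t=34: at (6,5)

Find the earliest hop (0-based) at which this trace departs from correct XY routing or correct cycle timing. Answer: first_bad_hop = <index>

hop 1: step (+0,+1), +3 cyc — ok
hop 2: step (+0,+1), +0 cyc — BAD: Δcyc=0≠L

first_bad_hop = 2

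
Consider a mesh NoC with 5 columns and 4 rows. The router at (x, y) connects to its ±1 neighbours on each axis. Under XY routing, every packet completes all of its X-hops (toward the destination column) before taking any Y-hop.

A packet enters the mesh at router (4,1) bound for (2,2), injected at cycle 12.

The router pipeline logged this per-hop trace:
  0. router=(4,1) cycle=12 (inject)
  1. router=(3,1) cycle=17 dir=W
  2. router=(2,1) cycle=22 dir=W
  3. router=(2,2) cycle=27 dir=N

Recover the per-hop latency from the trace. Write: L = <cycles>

Between hops 0 and 1 the cycle counter advances 17 − 12 = 5.
Each hop adds L, hence L = 5.

L = 5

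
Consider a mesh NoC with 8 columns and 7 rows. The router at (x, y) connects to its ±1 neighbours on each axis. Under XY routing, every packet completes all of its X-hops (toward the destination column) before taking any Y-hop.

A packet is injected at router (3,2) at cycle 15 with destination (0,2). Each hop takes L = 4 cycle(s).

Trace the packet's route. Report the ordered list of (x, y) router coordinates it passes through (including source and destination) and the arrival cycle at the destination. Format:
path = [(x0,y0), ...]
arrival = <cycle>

  0. router=(3,2) cycle=15 (inject)
  1. router=(2,2) cycle=19 dir=W
  2. router=(1,2) cycle=23 dir=W
  3. router=(0,2) cycle=27 dir=W

path = [(3,2), (2,2), (1,2), (0,2)]
arrival = 27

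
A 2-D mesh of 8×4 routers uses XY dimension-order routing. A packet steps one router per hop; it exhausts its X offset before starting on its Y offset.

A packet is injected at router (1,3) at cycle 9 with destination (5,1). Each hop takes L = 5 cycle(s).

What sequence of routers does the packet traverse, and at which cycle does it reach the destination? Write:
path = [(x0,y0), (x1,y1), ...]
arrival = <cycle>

path = [(1,3), (2,3), (3,3), (4,3), (5,3), (5,2), (5,1)]
arrival = 39

t=9: at (1,3)
t=14: at (2,3) after E
t=19: at (3,3) after E
t=24: at (4,3) after E
t=29: at (5,3) after E
t=34: at (5,2) after S
t=39: at (5,1) after S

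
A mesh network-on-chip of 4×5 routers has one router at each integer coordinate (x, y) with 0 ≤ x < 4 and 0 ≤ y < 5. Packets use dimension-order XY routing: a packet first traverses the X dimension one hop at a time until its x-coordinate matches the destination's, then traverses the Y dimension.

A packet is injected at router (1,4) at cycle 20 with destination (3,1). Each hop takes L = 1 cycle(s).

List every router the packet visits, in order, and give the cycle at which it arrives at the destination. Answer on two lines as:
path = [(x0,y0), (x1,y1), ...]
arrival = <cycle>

  0. router=(1,4) cycle=20 (inject)
  1. router=(2,4) cycle=21 dir=E
  2. router=(3,4) cycle=22 dir=E
  3. router=(3,3) cycle=23 dir=S
  4. router=(3,2) cycle=24 dir=S
  5. router=(3,1) cycle=25 dir=S

path = [(1,4), (2,4), (3,4), (3,3), (3,2), (3,1)]
arrival = 25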